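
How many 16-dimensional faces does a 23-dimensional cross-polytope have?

An n-cross-polytope has 2^(k+1)·C(n,k+1) k-faces. Here 2^17·C(23,17) = 131072·100947 = 13231325184.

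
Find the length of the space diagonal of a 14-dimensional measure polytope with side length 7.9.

||(7.9,7.9,...,7.9)|| = √(14)·7.9 ≈ 29.5591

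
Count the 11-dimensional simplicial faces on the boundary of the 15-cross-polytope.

Each 11-face is the convex hull of 12 vertices, one chosen as ±e_i from each of 12 distinct axes: 2^12·C(15,12) = 1863680.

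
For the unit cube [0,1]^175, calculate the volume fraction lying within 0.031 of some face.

The inner cube has side 1-2·0.031 = 0.938 and volume (0.938)^175 ≈ 1.366e-05, so the shell holds 0.999986 of the volume.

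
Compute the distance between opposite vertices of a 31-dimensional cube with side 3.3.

The space diagonal of an n-cube of side s is s√n. Here 3.3·√31 ≈ 18.3736.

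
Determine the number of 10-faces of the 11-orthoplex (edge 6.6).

f_10(11-orthoplex) = 2^11 · (11 choose 11) = 2048.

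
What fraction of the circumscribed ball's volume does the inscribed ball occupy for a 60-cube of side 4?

The radii are 4/2 and 4√60/2, so the volume ratio is (1/√60)^60 = 60^{-60/2} ≈ 4.52337e-54.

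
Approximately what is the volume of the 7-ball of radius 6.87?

Volume = π^{7/2}·(6.87)^7/Γ(9/2) ≈ 3.41254e+06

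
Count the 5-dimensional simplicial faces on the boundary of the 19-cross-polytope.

f_5(19-orthoplex) = 2^6 · (19 choose 6) = 1736448.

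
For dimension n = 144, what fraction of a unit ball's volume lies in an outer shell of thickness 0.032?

1 - (1-0.032)^144 ≈ 0.990752 ≈ 99.08%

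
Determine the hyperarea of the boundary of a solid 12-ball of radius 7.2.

S = n·V_n(r)/r = 12·V_12(7.2)/7.2 (volume-to-surface relation), giving 4.31922e+10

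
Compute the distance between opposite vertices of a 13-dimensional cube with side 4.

Diagonal = √13 · 4 ≈ 14.4222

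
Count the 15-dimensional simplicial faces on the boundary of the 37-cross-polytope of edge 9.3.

f_15(37-orthoplex) = 2^16 · (37 choose 16) = 843826768773120.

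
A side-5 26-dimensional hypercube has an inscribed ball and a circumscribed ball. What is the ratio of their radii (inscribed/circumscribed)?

Ratio = (s/2)/(s√26/2) = 26^(-1/2) ≈ 0.196116.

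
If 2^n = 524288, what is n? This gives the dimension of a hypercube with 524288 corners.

2^n = 524288 ⇒ n = log_2(524288) = 19.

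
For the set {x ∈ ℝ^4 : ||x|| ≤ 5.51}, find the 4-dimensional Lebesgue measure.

Volume = π^{4/2}·(5.51)^4/Γ(3) ≈ 4548.58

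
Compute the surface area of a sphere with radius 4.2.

The surface area of an n-ball is 2π^(n/2) r^(n-1) / Γ(n/2). For n=3, r=4.2: 4πr² = 4π·(4.2)² ≈ 221.671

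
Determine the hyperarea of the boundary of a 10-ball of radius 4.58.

S = n·V_n(r)/r = 10·V_10(4.58)/4.58 (volume-to-surface relation), giving 2.2613e+07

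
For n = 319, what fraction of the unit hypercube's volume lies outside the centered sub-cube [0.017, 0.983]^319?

Shell fraction = 1 - (1-0.034)^319 ≈ 0.999984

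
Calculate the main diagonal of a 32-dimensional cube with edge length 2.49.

d = √(2.49² + 2.49² + ... + 2.49²) [32 terms] = √(32·2.49²) = 2.49√32 ≈ 14.0856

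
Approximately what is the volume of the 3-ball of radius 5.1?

V_3(5.1) = π^(3/2) · (5.1)^3 / Γ(3/2 + 1) ≈ 555.647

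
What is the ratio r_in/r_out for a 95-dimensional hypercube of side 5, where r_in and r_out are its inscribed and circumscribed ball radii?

r_in = 5/2 (half the side); r_out = 5√95/2 (half the diagonal). Ratio = 1/√95 ≈ 0.102598.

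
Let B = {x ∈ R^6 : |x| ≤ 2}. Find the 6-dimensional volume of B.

V_6(2) = π^(6/2) · (2)^6 / Γ(6/2 + 1) = 32·π^3/3 ≈ 330.734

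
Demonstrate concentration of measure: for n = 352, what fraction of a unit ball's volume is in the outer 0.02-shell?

1 - (1-0.02)^352 ≈ 0.999184 ≈ 99.92%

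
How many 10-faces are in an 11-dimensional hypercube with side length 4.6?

f_10(11-cube) = (11 choose 10) · 2^1 = 22.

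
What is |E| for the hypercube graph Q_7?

The 7-cube has n·2^(n-1) = 7·2^6 = 7·64 = 448 edges.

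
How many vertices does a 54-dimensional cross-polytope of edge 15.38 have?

An n-cross-polytope has 2n vertices; here n = 54, giving 108.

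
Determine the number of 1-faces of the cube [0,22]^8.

Choose 1 of 8 axes to span the face (C(8,1) = 8 ways), then fix each of the remaining 7 coordinates at one of its two extreme values (2^7 = 128 ways): 8·128 = 1024.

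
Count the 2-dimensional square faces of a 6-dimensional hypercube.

Choose 2 of 6 axes to span the face (C(6,2) = 15 ways), then fix each of the remaining 4 coordinates at one of its two extreme values (2^4 = 16 ways): 15·16 = 240.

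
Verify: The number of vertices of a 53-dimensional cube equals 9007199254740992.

True. The 53-cube has 2^53 = 9007199254740992 vertices.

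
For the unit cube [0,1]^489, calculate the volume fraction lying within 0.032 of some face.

1 - (1 - 2·0.032)^489 = 1 - 0.936^489 ≈ 1 - 8.993e-15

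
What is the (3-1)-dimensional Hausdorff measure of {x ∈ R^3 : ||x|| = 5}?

S = n·V_n(r)/r = 3·V_3(5)/5 (volume-to-surface relation), giving 4πr² = 4π·(5)² ≈ 314.159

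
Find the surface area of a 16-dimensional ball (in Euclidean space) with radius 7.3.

The surface area of an n-ball is 2π^(n/2) r^(n-1) / Γ(n/2). For n=16, r=7.3: 3.3546e+13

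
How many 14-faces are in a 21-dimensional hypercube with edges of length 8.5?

Number of 14-faces = C(21,14) · 2^(21-14) = 116280 · 128 = 14883840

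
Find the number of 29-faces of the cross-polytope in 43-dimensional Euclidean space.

An n-cross-polytope has 2^(k+1)·C(n,k+1) k-faces. Here 2^30·C(43,30) = 1073741824·36576848168 = 39274091668079378432.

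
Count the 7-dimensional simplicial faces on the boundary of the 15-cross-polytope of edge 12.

Each 7-face is the convex hull of 8 vertices, one chosen as ±e_i from each of 8 distinct axes: 2^8·C(15,8) = 1647360.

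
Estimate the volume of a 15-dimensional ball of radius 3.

V = 45349632·π^7/25025 ≈ 5.47329e+06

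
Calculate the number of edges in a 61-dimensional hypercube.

An n-cube has n·2^(n-1) edges. With n = 61: 61·1152921504606846976 = 70328211781017665536.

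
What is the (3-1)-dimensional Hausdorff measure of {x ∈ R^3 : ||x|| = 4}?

S_3(4) = 2·π^(3/2)·(4)^2 / Γ(3/2) = 4πr² = 4π·(4)² ≈ 201.062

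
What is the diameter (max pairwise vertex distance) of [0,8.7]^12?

The space diagonal of an n-cube of side s is s√n. Here 8.7·√12 ≈ 30.1377.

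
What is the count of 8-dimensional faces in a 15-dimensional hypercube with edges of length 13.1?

Number of 8-faces = C(15,8) · 2^(15-8) = 6435 · 128 = 823680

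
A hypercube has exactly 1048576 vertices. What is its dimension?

Since 2^n = 1048576, we have n = 20.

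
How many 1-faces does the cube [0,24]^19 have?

The 19-cube has n·2^(n-1) = 19·2^18 = 19·262144 = 4980736 edges.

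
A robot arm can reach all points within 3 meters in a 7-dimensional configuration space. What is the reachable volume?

The n-ball volume is π^(n/2)·r^n/Γ(n/2+1). With n=7, r=3: V = 11664·π^3/35 ≈ 10333.1.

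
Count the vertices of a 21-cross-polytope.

The 21-dimensional cross-polytope has 2n = 2·21 = 42 vertices.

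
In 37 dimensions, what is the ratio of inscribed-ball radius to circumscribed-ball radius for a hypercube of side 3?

r_in = 3/2 (half the side); r_out = 3√37/2 (half the diagonal). Ratio = 1/√37 ≈ 0.164399.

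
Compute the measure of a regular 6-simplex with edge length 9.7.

Volume = 9.7^6 · √(7/2^6) / 6! ≈ 382.611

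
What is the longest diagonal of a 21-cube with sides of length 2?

||(2,2,...,2)|| = √(21)·2 ≈ 9.16515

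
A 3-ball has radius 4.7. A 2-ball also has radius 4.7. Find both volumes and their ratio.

V_3(4.7) ≈ 434.893. V_2(4.7) ≈ 69.3978. Ratio V_3/V_2 ≈ 6.267.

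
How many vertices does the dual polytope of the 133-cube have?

The 133-dimensional cross-polytope has 2n = 2·133 = 266 vertices.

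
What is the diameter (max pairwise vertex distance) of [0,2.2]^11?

d = √(2.2² + 2.2² + ... + 2.2²) [11 terms] = √(11·2.2²) = 2.2√11 ≈ 7.29657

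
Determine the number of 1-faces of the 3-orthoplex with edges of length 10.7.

An n-cross-polytope has 2^(k+1)·C(n,k+1) k-faces. Here 2^2·C(3,2) = 4·3 = 12.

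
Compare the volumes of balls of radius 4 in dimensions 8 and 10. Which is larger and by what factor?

V_8(4) ≈ 265992, V_10(4) ≈ 2.67404e+06. The 10-ball is larger by a factor of 10.05.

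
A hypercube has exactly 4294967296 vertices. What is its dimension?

n = log_2(4294967296) = 32.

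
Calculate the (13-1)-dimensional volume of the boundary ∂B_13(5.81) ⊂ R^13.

|∂B_13(5.81)| ≈ 1.75145e+10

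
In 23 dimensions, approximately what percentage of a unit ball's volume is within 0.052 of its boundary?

1 - (1-0.052)^23 ≈ 0.707186 ≈ 70.72%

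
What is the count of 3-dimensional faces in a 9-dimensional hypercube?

f_3(9-cube) = (9 choose 3) · 2^6 = 5376.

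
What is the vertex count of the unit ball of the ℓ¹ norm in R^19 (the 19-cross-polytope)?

The vertices are ±e_1, ..., ±e_19, so there are 2·19 = 38.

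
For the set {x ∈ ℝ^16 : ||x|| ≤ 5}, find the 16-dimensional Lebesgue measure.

Volume = π^{16/2}·(5)^16/Γ(9) = 30517578125·π^8/8064 ≈ 3.59086e+10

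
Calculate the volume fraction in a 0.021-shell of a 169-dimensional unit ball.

V(inner)/V(outer) = ((1-0.021)/1)^169 ≈ 0.02769, so the shell fraction is 0.972313.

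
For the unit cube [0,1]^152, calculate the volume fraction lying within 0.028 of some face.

The inner cube has side 1-2·0.028 = 0.944 and volume (0.944)^152 ≈ 0.0001569, so the shell holds 0.999843 of the volume.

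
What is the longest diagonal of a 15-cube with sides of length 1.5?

Diagonal = √15 · 1.5 ≈ 5.80948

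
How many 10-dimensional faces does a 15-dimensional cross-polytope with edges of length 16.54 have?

An n-cross-polytope has 2^(k+1)·C(n,k+1) k-faces. Here 2^11·C(15,11) = 2048·1365 = 2795520.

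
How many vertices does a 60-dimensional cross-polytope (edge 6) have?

An n-cross-polytope has 2n vertices; here n = 60, giving 120.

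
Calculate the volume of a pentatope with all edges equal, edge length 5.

V_4 = √(5) · 5^4 / (4! · 2^(4/2)) ≈ 14.5577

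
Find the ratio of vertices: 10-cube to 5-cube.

The 10-cube has 2^10 = 1024 vertices. The 5-cube has 2^5 = 32 vertices. Ratio: 1024/32 = 32.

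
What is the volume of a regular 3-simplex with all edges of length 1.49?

Volume = (√2/12) · 1.49³ = 0.389846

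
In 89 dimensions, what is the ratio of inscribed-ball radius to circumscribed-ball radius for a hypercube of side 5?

r_in = 5/2 (half the side); r_out = 5√89/2 (half the diagonal). Ratio = 1/√89 ≈ 0.106.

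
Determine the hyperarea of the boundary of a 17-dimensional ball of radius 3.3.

The surface area of an n-ball is 2π^(n/2) r^(n-1) / Γ(n/2). For n=17, r=3.3: 4.7406e+08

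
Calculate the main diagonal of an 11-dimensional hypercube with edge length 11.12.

||(11.12,11.12,...,11.12)|| = √(11)·11.12 ≈ 36.8809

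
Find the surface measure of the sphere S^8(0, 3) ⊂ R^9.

The surface area of an n-ball is 2π^(n/2) r^(n-1) / Γ(n/2). For n=9, r=3: 69984·π^4/35 ≈ 194774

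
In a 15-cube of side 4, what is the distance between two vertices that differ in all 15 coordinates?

The space diagonal of an n-cube of side s is s√n. Here 4·√15 ≈ 15.4919.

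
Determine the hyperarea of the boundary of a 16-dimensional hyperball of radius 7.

S_16(7) = 2·π^(16/2)·(7)^15 / Γ(16/2) = 678223072849·π^8/360 ≈ 1.78759e+13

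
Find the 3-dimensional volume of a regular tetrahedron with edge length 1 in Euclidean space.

Volume = (√2/12) · 1³ = 0.117851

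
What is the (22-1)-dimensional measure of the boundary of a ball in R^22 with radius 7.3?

S = n·V_n(r)/r = 22·V_22(7.3)/7.3 (volume-to-surface relation), giving 2.18623e+17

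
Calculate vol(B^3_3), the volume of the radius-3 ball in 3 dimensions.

The n-ball volume is π^(n/2)·r^n/Γ(n/2+1). With n=3, r=3: V = 36·π ≈ 113.097.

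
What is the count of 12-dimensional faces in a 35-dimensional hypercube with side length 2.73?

An n-cube has C(n,k)·2^(n-k) k-faces. Here C(35,12)·2^23 = 834451800·8388608 = 6999889045094400.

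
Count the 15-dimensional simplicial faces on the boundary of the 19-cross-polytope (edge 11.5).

An n-cross-polytope has 2^(k+1)·C(n,k+1) k-faces. Here 2^16·C(19,16) = 65536·969 = 63504384.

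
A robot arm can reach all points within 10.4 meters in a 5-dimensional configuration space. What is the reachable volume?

Volume = π^{5/2}·(10.4)^5/Γ(7/2) ≈ 640420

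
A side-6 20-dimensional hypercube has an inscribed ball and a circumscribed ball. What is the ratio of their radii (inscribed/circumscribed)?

Ratio = (s/2)/(s√20/2) = 20^(-1/2) ≈ 0.223607.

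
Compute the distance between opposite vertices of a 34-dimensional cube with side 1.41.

||(1.41,1.41,...,1.41)|| = √(34)·1.41 ≈ 8.22164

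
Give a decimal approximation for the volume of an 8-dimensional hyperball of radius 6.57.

V_8(6.57) = π^(8/2) · (6.57)^8 / Γ(8/2 + 1) ≈ 1.409e+07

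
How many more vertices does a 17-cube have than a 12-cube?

The 17-cube has 2^17 = 131072 vertices. The 12-cube has 2^12 = 4096 vertices. Difference: 131072 - 4096 = 126976.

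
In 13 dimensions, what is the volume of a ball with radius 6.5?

V_13(6.5) = π^(13/2) · (6.5)^13 / Γ(13/2 + 1) = 23298085122481·π^6/665280 ≈ 3.36678e+10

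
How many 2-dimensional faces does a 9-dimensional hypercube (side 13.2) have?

f_2(9-cube) = (9 choose 2) · 2^7 = 4608.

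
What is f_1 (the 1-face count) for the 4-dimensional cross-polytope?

Number of 1-faces = 2^(1+1) · C(4,1+1) = 4 · 6 = 24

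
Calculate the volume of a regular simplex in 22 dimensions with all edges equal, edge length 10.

Volume = 10^22 · √(23/2^22) / 22! ≈ 0.0208337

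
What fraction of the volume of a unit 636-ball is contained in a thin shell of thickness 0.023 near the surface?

1 - (1-0.023)^636 ≈ 0.9999996259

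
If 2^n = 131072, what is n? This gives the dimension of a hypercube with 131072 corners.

The n-cube has 2^n vertices, and 131072 = 2^17, so n = 17.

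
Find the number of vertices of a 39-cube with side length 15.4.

Number of vertices = 2^39 = 549755813888.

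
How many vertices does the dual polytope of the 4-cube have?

An n-cross-polytope has 2n vertices; here n = 4, giving 8.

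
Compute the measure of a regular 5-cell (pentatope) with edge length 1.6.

For a regular n-simplex with edge a, V = (a^n / n!)·√((n+1)/2^n). With a=1.6, n=4: V ≈ 0.152649.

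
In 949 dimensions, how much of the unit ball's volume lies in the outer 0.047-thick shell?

Shell fraction = 1 - (1-0.047)^949 ≈ 1 - 1.443e-20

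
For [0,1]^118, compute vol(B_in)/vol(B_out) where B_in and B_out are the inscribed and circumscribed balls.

V_in / V_out = (r_in/r_out)^118 = (1/√118)^118 = 118^(-118/2) ≈ 5.74066e-123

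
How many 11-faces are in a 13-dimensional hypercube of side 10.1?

Number of 11-faces = C(13,11) · 2^(13-11) = 78 · 4 = 312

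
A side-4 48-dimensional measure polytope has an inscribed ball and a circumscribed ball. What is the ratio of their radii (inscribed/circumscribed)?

r_in = 4/2 (half the side); r_out = 4√48/2 (half the diagonal). Ratio = 1/√48 ≈ 0.144338.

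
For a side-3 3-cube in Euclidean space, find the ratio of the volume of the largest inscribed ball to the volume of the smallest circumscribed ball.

Volume scales as r^n, and r_in/r_out = 1/√3, giving (1/√3)^3 ≈ 0.19245.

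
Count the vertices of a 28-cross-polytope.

The 28-dimensional cross-polytope has 2n = 2·28 = 56 vertices.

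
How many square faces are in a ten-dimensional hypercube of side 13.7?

f_2(10-cube) = (10 choose 2) · 2^8 = 11520.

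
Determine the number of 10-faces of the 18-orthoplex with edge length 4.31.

Number of 10-faces = 2^(10+1) · C(18,10+1) = 2048 · 31824 = 65175552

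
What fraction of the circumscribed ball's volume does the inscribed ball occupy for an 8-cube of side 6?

The radii are 6/2 and 6√8/2, so the volume ratio is (1/√8)^8 = 8^{-8/2} ≈ 0.000244141.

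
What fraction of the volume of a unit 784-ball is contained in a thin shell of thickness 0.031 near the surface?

Shell fraction = 1 - (1-0.031)^784 ≈ 1 - 1.896e-11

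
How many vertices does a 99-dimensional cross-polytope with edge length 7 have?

The vertices are ±e_1, ..., ±e_99, so there are 2·99 = 198.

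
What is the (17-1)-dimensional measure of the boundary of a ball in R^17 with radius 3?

The surface area of an n-ball is 2π^(n/2) r^(n-1) / Γ(n/2). For n=17, r=3: 272097792·π^8/25025 ≈ 1.03169e+08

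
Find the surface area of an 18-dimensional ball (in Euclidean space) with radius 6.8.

S = n·V_n(r)/r = 18·V_18(6.8)/6.8 (volume-to-surface relation), giving 2.10141e+14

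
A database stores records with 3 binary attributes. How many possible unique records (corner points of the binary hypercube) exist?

The 3-cube has 2^3 = 8 vertices.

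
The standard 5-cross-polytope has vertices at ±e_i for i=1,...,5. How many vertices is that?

The vertices are ±e_1, ..., ±e_5, so there are 2·5 = 10.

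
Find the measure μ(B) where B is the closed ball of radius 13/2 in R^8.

Volume = π^{8/2}·(13/2)^8/Γ(5) = 815730721·π^4/6144 ≈ 1.29329e+07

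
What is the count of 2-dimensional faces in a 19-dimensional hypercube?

Number of 2-faces = C(19,2) · 2^(19-2) = 171 · 131072 = 22413312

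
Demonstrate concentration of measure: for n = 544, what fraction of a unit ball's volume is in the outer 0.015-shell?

1 - (1-0.015)^544 ≈ 0.999731 ≈ 99.9731%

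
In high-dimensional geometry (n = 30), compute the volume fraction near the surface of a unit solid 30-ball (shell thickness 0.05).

1 - (1-0.05)^30 ≈ 0.785361 ≈ 78.54%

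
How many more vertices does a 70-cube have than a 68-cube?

The 70-cube has 2^70 = 1180591620717411303424 vertices. The 68-cube has 2^68 = 295147905179352825856 vertices. Difference: 1180591620717411303424 - 295147905179352825856 = 885443715538058477568.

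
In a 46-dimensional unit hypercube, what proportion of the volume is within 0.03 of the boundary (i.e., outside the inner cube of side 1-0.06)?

Shell fraction = 1 - (1-0.06)^46 ≈ 0.941939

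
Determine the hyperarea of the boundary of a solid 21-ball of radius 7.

|∂B_21(7)| = 23344937339644196864·π^10/93532725 ≈ 2.33737e+16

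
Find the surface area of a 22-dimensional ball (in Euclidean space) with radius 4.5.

S = n·V_n(r)/r = 22·V_22(4.5)/4.5 (volume-to-surface relation), giving 1350851717672992089·π^11/46976204800 ≈ 8.46016e+12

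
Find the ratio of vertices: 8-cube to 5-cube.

The 8-cube has 2^8 = 256 vertices. The 5-cube has 2^5 = 32 vertices. Ratio: 256/32 = 8.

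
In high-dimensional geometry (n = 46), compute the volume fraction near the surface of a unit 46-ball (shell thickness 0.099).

1 - (1-0.099)^46 ≈ 0.991733 ≈ 99.17%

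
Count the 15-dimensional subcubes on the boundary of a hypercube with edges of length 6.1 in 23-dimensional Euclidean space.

Number of 15-faces = C(23,15) · 2^(23-15) = 490314 · 256 = 125520384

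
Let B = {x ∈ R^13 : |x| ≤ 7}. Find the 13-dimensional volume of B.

V = 1771684761728·π^6/19305 ≈ 8.82299e+10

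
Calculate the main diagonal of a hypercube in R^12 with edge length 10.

||(10,10,...,10)|| = √(12)·10 ≈ 34.641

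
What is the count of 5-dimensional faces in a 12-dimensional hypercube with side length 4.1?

f_5(12-cube) = (12 choose 5) · 2^7 = 101376.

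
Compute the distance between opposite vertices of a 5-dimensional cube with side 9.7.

The space diagonal of an n-cube of side s is s√n. Here 9.7·√5 ≈ 21.6899.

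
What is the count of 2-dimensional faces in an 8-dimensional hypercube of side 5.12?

f_2(8-cube) = (8 choose 2) · 2^6 = 1792.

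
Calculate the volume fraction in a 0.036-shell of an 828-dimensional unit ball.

V(inner)/V(outer) = ((1-0.036)/1)^828 ≈ 6.543e-14, so the shell fraction is 1 - 6.543e-14.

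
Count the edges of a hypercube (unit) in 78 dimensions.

The 78-cube has n·2^(n-1) = 78·2^77 = 78·151115727451828646838272 = 11787026741242634453385216 edges.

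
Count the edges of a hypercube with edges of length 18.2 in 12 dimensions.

Number of 1-faces = C(12,1)·2^(12-1) = 12·2048 = 24576.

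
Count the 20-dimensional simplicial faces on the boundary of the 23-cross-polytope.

Number of 20-faces = 2^(20+1) · C(23,20+1) = 2097152 · 253 = 530579456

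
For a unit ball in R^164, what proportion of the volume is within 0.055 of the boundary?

V(inner)/V(outer) = ((1-0.055)/1)^164 ≈ 9.35e-05, so the shell fraction is 0.999906.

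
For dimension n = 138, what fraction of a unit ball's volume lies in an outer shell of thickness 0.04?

1 - (1-0.04)^138 ≈ 0.996424 ≈ 99.64%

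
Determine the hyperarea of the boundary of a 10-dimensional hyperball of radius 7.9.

S = n·V_n(r)/r = 10·V_10(7.9)/7.9 (volume-to-surface relation), giving 3.05641e+09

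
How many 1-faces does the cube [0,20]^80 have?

The 80-cube has n·2^(n-1) = 80·2^79 = 80·604462909807314587353088 = 48357032784585166988247040 edges.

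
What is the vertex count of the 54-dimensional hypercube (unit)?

An n-cube has 2^n vertices; for n = 54 that is 2^54 = 18014398509481984.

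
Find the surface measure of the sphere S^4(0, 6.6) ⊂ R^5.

The surface area of an n-ball is 2π^(n/2) r^(n-1) / Γ(n/2). For n=5, r=6.6: 49939.5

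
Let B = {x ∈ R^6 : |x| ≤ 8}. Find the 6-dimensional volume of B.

V = 131072·π^3/3 ≈ 1.35468e+06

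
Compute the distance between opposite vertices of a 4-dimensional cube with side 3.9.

The space diagonal of an n-cube of side s is s√n. Here 3.9·√4 = 7.8.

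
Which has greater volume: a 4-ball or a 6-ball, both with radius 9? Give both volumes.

V_4(9) ≈ 32377.2. V_6(9) ≈ 2.74633e+06. The 6-ball is larger.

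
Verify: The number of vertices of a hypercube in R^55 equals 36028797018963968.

True. The 55-cube has 2^55 = 36028797018963968 vertices.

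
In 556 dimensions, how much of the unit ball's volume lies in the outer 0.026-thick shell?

V(inner)/V(outer) = ((1-0.026)/1)^556 ≈ 4.353e-07, so the shell fraction is 0.9999995647.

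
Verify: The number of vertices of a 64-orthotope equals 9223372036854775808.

False. The 64-cube has 2^64 = 18446744073709551616 vertices.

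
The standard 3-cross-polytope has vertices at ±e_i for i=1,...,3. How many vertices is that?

Number of vertices = 2n = 6.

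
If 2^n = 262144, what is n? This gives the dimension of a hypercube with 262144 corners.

2^n = 262144 ⇒ n = log_2(262144) = 18.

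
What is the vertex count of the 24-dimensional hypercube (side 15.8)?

An n-cube has 2^n vertices; for n = 24 that is 2^24 = 16777216.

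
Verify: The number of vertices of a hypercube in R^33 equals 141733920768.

False. The 33-cube has 2^33 = 8589934592 vertices.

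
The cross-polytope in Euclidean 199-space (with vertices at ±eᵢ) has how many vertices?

The 199-dimensional cross-polytope has 2n = 2·199 = 398 vertices.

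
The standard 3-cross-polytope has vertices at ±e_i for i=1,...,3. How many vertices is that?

An n-cross-polytope has 2n vertices; here n = 3, giving 6.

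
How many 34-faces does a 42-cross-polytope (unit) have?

Number of 34-faces = 2^(34+1) · C(42,34+1) = 34359738368 · 26978328 = 926968291686088704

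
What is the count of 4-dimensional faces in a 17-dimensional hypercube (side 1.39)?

Choose 4 of 17 axes to span the face (C(17,4) = 2380 ways), then fix each of the remaining 13 coordinates at one of its two extreme values (2^13 = 8192 ways): 2380·8192 = 19496960.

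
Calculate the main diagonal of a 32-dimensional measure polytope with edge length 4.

Diagonal = √32 · 4 ≈ 22.6274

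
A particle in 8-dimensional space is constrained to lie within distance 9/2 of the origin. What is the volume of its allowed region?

The n-ball volume is π^(n/2)·r^n/Γ(n/2+1). With n=8, r=9/2: V = 14348907·π^4/2048 ≈ 682478.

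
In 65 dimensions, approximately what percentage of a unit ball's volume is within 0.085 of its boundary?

1 - (1-0.085)^65 ≈ 0.996893 ≈ 99.69%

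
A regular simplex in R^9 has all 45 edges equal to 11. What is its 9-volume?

V_9 = √(10) · 11^9 / (9! · 2^(9/2)) ≈ 908.105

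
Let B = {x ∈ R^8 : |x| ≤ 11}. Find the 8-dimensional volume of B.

V_8(11) = π^(8/2) · (11)^8 / Γ(8/2 + 1) = 214358881·π^4/24 ≈ 8.70021e+08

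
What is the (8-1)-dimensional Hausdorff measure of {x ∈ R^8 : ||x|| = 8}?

|∂B_8(8)| = 2097152·π^4/3 ≈ 6.80939e+07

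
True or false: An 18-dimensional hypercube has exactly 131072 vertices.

False. The 18-cube has 2^18 = 262144 vertices.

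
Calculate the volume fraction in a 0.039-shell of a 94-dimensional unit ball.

1 - (1-0.039)^94 ≈ 0.976232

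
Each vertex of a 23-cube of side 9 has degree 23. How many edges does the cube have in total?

The 23-cube has n·2^(n-1) = 23·2^22 = 23·4194304 = 96468992 edges.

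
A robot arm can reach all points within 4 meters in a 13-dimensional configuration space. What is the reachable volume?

V_13(4) = π^(13/2) · (4)^13 / Γ(13/2 + 1) = 8589934592·π^6/135135 ≈ 6.11113e+07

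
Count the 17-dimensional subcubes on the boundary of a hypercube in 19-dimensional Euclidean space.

An n-cube has C(n,k)·2^(n-k) k-faces. Here C(19,17)·2^2 = 171·4 = 684.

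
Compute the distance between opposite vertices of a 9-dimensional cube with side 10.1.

Diagonal = √9 · 10.1 = 30.3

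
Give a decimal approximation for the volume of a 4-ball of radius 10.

V = 5000·π^2 ≈ 49348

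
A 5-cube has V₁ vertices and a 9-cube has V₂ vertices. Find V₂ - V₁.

V₁ = 2^5 = 32. V₂ = 2^9 = 512. V₂ - V₁ = 480.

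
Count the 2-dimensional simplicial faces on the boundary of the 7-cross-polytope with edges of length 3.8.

Number of 2-faces = 2^(2+1) · C(7,2+1) = 8 · 35 = 280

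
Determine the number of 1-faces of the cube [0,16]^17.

Number of 1-faces = C(17,1) · 2^(17-1) = 17 · 65536 = 1114112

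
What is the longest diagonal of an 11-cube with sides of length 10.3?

d = √(10.3² + 10.3² + ... + 10.3²) [11 terms] = √(11·10.3²) = 10.3√11 ≈ 34.1612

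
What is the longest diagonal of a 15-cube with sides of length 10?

The space diagonal of an n-cube of side s is s√n. Here 10·√15 ≈ 38.7298.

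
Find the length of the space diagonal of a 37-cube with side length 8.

||(8,8,...,8)|| = √(37)·8 ≈ 48.6621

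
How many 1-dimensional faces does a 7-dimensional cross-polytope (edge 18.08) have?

f_1(7-orthoplex) = 2^2 · (7 choose 2) = 84.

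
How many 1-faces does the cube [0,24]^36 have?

Number of 1-faces = C(36,1)·2^(36-1) = 36·34359738368 = 1236950581248.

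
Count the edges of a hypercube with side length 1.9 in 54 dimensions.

An n-cube has n·2^(n-1) edges. With n = 54: 54·9007199254740992 = 486388759756013568.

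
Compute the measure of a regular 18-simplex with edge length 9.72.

Volume = 9.72^18 · √(19/2^18) / 18! ≈ 0.797551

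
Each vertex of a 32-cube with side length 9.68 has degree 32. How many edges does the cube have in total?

Each of the 2^32 = 4294967296 vertices has degree 32; total edges = 32·2^32/2 = 68719476736.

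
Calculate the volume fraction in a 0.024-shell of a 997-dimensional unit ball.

1 - (1-0.024)^997 ≈ 1 - 3.03e-11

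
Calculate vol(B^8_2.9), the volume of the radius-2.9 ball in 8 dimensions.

The n-ball volume is π^(n/2)·r^n/Γ(n/2+1). With n=8, r=2.9: V ≈ 20303.6.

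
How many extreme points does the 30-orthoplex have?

The 30-dimensional cross-polytope has 2n = 2·30 = 60 vertices.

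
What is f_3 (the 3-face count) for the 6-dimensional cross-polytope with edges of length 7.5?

Each 3-face is the convex hull of 4 vertices, one chosen as ±e_i from each of 4 distinct axes: 2^4·C(6,4) = 240.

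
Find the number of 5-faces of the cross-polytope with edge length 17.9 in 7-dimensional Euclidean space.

f_5(7-orthoplex) = 2^6 · (7 choose 6) = 448.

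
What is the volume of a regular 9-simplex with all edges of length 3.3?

Volume = 3.3^9 · √(10/2^9) / 9! ≈ 0.0178742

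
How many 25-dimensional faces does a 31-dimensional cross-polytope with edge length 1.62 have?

f_25(31-orthoplex) = 2^26 · (31 choose 26) = 11402534191104.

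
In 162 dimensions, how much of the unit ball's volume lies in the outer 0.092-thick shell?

1 - (1-0.092)^162 ≈ 0.9999998379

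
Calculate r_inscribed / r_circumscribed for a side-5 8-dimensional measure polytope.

r_in = 5/2 (half the side); r_out = 5√8/2 (half the diagonal). Ratio = 1/√8 ≈ 0.353553.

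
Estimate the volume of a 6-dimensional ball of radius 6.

V = 7776·π^3 ≈ 241105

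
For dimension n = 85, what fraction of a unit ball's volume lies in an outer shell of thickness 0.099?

1 - (1-0.099)^85 ≈ 0.999858 ≈ 99.9858%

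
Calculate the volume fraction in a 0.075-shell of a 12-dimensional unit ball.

V(inner)/V(outer) = ((1-0.075)/1)^12 ≈ 0.3924, so the shell fraction is 0.607625.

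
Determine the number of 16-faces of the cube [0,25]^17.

Number of 16-faces = C(17,16) · 2^(17-16) = 17 · 2 = 34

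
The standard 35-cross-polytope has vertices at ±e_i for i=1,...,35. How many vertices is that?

An n-cross-polytope has 2n vertices; here n = 35, giving 70.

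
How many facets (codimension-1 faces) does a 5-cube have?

f_4(5-cube) = (5 choose 4) · 2^1 = 10.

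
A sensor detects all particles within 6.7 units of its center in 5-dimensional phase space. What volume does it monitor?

Volume = π^{5/2}·(6.7)^5/Γ(7/2) ≈ 71067.7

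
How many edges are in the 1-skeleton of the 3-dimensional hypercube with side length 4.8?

An n-cube has n·2^(n-1) edges. With n = 3: 3·4 = 12.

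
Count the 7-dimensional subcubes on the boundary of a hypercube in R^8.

f_7(8-cube) = (8 choose 7) · 2^1 = 16.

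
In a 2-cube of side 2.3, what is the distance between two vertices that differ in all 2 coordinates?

||(2.3,2.3,...,2.3)|| = √(2)·2.3 ≈ 3.25269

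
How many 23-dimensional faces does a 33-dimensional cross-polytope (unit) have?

Number of 23-faces = 2^(23+1) · C(33,23+1) = 16777216 · 38567100 = 647048567193600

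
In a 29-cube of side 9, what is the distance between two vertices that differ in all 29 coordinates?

d = √(9² + 9² + ... + 9²) [29 terms] = √(29·9²) = 9√29 ≈ 48.4665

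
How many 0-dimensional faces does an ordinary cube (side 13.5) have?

Choose 0 of 3 axes to span the face (C(3,0) = 1 way), then fix each of the remaining 3 coordinates at one of its two extreme values (2^3 = 8 ways): 1·8 = 8.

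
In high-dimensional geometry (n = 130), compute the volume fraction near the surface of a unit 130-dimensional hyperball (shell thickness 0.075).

1 - (1-0.075)^130 ≈ 0.99996 ≈ 99.996033%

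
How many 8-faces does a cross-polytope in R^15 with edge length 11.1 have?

Number of 8-faces = 2^(8+1) · C(15,8+1) = 512 · 5005 = 2562560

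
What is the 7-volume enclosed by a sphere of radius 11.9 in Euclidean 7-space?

The n-ball volume is π^(n/2)·r^n/Γ(n/2+1). With n=7, r=11.9: V ≈ 1.59665e+08.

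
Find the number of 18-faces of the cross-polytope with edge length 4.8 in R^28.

Each 18-face is the convex hull of 19 vertices, one chosen as ±e_i from each of 19 distinct axes: 2^19·C(28,19) = 3621204787200.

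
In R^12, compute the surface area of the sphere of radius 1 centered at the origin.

|∂B_12(1)| = π^6/60 ≈ 16.0232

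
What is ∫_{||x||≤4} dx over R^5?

Volume = π^{5/2}·(4)^5/Γ(7/2) = 8192·π^2/15 ≈ 5390.12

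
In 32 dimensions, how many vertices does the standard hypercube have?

Number of vertices = 2^32 = 4294967296.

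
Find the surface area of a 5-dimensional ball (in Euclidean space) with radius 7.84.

The surface area of an n-ball is 2π^(n/2) r^(n-1) / Γ(n/2). For n=5, r=7.84: 99433.5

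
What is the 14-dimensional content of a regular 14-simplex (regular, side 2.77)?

For a regular n-simplex with edge a, V = (a^n / n!)·√((n+1)/2^n). With a=2.77, n=14: V ≈ 5.43431e-07.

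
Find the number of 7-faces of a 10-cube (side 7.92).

An n-cube has C(n,k)·2^(n-k) k-faces. Here C(10,7)·2^3 = 120·8 = 960.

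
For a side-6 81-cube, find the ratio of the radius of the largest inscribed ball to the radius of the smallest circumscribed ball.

r_in = 6/2 (half the side); r_out = 6√81/2 (half the diagonal). Ratio = 1/√81 ≈ 0.111111.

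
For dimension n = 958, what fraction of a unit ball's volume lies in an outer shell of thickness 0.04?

1 - (1-0.04)^958 ≈ 1 - 1.037e-17 ≈ 100.000000%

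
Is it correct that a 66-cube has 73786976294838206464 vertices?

True. The 66-cube has 2^66 = 73786976294838206464 vertices.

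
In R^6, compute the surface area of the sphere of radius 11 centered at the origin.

|∂B_6(11)| = 161051·π^3 ≈ 4.99359e+06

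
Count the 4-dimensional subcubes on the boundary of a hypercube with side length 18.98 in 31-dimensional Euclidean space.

Number of 4-faces = C(31,4) · 2^(31-4) = 31465 · 134217728 = 4223160811520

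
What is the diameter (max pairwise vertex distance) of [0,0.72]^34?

Diagonal = √34 · 0.72 ≈ 4.19829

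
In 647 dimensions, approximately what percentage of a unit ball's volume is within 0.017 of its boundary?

1 - (1-0.017)^647 ≈ 0.999985 ≈ 99.998479%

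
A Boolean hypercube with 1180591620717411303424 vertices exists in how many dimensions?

The n-cube has 2^n vertices, and 1180591620717411303424 = 2^70, so n = 70.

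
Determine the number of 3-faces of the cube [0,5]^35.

f_3(35-cube) = (35 choose 3) · 2^32 = 28110560952320.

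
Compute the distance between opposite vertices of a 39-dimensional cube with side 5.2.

d = √(5.2² + 5.2² + ... + 5.2²) [39 terms] = √(39·5.2²) = 5.2√39 ≈ 32.474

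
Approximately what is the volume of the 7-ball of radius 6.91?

The n-ball volume is π^(n/2)·r^n/Γ(n/2+1). With n=7, r=6.91: V ≈ 3.55408e+06.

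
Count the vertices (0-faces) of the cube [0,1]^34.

An n-cube has 2^n vertices; for n = 34 that is 2^34 = 17179869184.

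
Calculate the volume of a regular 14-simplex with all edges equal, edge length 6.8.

V = (6.8^14 / 14!) · √((14+1) / 2^14) ≈ 0.156874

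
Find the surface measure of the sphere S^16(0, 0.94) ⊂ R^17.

|∂B_17(0.94)| ≈ 0.890544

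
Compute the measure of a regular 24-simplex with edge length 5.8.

V_24 = √(25) · 5.8^24 / (24! · 2^(24/2)) ≈ 4.13215e-09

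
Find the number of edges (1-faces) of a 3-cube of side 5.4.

f_1(3-cube) = (3 choose 1) · 2^2 = 12.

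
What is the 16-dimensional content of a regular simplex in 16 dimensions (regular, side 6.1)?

For a regular n-simplex with edge a, V = (a^n / n!)·√((n+1)/2^n). With a=6.1, n=16: V ≈ 0.00282906.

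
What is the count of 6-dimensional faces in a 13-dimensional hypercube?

An n-cube has C(n,k)·2^(n-k) k-faces. Here C(13,6)·2^7 = 1716·128 = 219648.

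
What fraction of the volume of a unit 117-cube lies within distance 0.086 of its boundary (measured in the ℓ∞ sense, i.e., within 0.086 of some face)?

Shell fraction = 1 - (1-0.172)^117 ≈ 1 - 2.568e-10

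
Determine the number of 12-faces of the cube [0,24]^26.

f_12(26-cube) = (26 choose 12) · 2^14 = 158231756800.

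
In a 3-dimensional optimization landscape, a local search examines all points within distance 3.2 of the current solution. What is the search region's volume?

V_3(3.2) = π^(3/2) · (3.2)^3 / Γ(3/2 + 1) ≈ 137.258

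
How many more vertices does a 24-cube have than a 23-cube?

The 24-cube has 2^24 = 16777216 vertices. The 23-cube has 2^23 = 8388608 vertices. Difference: 16777216 - 8388608 = 8388608.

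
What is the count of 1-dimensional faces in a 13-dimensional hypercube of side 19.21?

An n-cube has C(n,k)·2^(n-k) k-faces. Here C(13,1)·2^12 = 13·4096 = 53248.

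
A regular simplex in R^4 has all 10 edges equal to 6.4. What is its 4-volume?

Volume = 6.4^4 · √(5/2^4) / 4! ≈ 39.0781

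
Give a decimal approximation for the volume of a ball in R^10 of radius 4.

Volume = π^{10/2}·(4)^10/Γ(6) = 131072·π^5/15 ≈ 2.67404e+06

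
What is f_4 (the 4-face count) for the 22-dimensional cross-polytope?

An n-cross-polytope has 2^(k+1)·C(n,k+1) k-faces. Here 2^5·C(22,5) = 32·26334 = 842688.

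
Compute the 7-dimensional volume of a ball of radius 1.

V_7(1) = π^(7/2) · (1)^7 / Γ(7/2 + 1) = 16·π^3/105 ≈ 4.72477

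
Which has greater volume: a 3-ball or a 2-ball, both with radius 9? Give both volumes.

V_3(9) ≈ 3053.63. V_2(9) ≈ 254.469. The 3-ball is larger.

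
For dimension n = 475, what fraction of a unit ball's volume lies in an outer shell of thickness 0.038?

1 - (1-0.038)^475 ≈ 0.9999999898 ≈ 99.999999%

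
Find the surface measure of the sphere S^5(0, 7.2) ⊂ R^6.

S_6(7.2) = 2·π^(6/2)·(7.2)^5 / Γ(6/2) ≈ 599946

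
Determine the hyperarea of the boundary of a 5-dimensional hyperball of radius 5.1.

|∂B_5(5.1)| ≈ 17805.3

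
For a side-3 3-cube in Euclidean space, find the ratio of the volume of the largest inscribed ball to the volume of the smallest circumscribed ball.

The radii are 3/2 and 3√3/2, so the volume ratio is (1/√3)^3 = 3^{-3/2} ≈ 0.19245.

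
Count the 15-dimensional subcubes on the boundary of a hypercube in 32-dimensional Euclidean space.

An n-cube has C(n,k)·2^(n-k) k-faces. Here C(32,15)·2^17 = 565722720·131072 = 74150408355840.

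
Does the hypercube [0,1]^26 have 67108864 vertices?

True. The 26-cube has 2^26 = 67108864 vertices.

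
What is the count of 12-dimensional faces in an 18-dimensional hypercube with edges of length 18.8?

f_12(18-cube) = (18 choose 12) · 2^6 = 1188096.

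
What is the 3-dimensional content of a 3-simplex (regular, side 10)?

Volume = (√2/12) · 10³ = 117.851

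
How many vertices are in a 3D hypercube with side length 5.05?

An n-cube has C(n,k)·2^(n-k) k-faces. Here C(3,0)·2^3 = 1·8 = 8.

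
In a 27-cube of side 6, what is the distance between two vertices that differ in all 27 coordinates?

||(6,6,...,6)|| = √(27)·6 ≈ 31.1769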